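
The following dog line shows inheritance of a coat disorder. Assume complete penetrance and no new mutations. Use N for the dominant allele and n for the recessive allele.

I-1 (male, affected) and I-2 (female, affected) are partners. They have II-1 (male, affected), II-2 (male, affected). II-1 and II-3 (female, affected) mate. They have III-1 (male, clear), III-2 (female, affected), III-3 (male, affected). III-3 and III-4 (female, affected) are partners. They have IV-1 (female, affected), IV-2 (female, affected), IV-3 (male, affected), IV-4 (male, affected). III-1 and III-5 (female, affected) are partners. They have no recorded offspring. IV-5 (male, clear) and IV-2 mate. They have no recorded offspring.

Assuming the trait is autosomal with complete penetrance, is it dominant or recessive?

II-1 and II-3 are both affected yet have a clear child III-1. Under a recessive model two affected parents are homozygous and every child would be affected, so the trait cannot be recessive.

dominant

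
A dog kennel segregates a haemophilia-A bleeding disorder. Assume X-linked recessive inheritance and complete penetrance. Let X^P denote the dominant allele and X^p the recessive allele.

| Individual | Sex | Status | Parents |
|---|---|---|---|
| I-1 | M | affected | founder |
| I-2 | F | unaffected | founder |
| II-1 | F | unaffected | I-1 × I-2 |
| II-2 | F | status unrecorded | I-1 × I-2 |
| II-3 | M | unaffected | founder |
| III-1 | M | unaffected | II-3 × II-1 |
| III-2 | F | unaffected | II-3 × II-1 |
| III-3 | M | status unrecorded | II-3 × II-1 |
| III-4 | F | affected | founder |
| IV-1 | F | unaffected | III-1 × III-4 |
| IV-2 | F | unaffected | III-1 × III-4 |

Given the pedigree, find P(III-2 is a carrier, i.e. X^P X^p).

1/2

II-3 is unaffected, so II-3 is X^P Y.
II-1 is unaffected so carries P and received p from I-1 (X^p Y), so II-1 is X^P X^p.
Their cross gives offspring ratios 1/2 X^P X^P : 1/2 X^P X^p. Conditioning on III-2 being unaffected, P(X^P X^p) = 1/2 / 1 = 1/2.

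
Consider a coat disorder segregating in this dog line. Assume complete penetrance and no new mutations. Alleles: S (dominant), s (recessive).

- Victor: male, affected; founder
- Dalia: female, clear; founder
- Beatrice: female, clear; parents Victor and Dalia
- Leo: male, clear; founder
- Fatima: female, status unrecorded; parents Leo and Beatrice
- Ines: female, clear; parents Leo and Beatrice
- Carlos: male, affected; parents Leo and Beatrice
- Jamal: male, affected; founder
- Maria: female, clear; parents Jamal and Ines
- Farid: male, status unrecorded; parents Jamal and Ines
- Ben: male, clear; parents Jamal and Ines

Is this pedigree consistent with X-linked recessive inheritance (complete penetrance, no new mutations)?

A consistent assignment under X-linked recessive exists: Victor X^s Y, Dalia X^S X^S, Beatrice X^S X^s, Leo X^S Y, Fatima X^S X^S, Ines X^S X^S, Carlos X^s Y, Jamal X^s Y, Maria X^S X^s, Farid X^S Y, Ben X^S Y.
In this assignment every recorded phenotype matches its genotype and every non-founder's genotype is obtainable from its parents' genotypes, so the pedigree is consistent.

Yes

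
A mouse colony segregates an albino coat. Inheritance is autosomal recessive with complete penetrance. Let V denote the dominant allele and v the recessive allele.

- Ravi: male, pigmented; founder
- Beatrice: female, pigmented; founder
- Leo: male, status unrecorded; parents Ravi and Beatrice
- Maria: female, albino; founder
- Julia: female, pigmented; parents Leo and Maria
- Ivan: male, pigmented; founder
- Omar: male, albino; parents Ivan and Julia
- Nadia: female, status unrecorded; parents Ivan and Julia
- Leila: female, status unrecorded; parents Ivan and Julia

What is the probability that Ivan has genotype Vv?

Ivan is pigmented so carries V and passed v to Omar (vv), so Ivan is Vv, giving P(Vv) = 1.

1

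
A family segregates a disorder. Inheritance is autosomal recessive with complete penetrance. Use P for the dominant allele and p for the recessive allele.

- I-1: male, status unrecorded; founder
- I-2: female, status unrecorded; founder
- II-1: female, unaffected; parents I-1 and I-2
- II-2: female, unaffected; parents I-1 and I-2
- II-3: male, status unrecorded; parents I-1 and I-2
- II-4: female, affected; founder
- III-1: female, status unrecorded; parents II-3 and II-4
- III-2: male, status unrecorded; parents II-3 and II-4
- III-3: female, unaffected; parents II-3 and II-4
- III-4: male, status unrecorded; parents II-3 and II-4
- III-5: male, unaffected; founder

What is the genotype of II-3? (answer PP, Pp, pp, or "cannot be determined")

II-3's phenotype is unrecorded, and no parent or child forces a single allele at both positions; consistent genotype assignments exist with II-3 as PP or Pp.

cannot be determined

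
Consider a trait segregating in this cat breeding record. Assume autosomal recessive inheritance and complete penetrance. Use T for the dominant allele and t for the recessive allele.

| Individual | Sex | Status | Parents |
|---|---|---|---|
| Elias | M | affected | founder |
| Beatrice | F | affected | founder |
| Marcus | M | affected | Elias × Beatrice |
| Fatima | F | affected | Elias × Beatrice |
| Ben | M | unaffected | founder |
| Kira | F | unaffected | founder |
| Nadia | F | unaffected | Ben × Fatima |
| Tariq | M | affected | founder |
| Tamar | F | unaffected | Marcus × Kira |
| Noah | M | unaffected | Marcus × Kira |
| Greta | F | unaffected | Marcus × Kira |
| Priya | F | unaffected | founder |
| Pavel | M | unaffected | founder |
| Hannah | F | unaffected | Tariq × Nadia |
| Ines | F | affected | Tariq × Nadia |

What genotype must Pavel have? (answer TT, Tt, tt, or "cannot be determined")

cannot be determined

Pavel's phenotype allows TT or Tt, and no parent or child forces a single allele at both positions; consistent genotype assignments exist with Pavel as TT or Tt.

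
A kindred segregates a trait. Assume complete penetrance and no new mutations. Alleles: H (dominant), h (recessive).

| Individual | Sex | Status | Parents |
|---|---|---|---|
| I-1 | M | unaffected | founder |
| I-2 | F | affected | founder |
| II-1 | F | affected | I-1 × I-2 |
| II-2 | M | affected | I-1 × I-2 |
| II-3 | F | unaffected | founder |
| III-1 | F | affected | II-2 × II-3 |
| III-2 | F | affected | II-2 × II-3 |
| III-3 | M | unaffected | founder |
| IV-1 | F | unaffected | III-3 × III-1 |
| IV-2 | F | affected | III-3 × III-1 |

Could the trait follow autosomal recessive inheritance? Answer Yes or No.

A consistent assignment under autosomal recessive exists: I-1 Hh, I-2 hh, II-1 hh, II-2 hh, II-3 Hh, III-1 hh, III-2 hh, III-3 Hh, IV-1 Hh, IV-2 hh.
In this assignment every recorded phenotype matches its genotype and every non-founder's genotype is obtainable from its parents' genotypes, so the pedigree is consistent.

Yes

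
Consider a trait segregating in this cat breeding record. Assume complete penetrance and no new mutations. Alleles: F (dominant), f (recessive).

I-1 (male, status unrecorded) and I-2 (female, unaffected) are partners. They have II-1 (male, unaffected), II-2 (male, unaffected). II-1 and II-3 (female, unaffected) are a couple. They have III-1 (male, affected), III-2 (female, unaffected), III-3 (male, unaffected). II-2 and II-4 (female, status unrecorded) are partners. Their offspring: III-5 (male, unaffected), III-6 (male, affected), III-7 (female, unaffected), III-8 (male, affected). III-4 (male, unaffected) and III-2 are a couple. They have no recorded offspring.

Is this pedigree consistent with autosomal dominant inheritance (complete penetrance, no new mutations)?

No

Under autosomal dominant, III-1 (affected, male) cannot arise from II-1 (unaffected) × II-3 (unaffected).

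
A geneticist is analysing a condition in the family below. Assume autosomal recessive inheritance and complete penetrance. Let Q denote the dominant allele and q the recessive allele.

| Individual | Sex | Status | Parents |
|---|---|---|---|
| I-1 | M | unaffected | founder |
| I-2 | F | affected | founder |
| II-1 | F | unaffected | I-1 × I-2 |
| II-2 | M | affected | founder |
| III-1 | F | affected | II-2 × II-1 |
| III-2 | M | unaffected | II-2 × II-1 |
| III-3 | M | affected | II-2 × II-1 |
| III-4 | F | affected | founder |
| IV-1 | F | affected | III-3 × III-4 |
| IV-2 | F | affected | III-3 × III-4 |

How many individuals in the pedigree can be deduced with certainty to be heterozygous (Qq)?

2

Obligate heterozygotes: II-1 is unaffected so carries Q and received q from I-2 (qq), so II-1 is Qq; III-2 is unaffected so carries Q and received q from II-2 (qq), so III-2 is Qq.
Every other individual is either homozygous by phenotype or has at least one consistent homozygous assignment, so the count is 2.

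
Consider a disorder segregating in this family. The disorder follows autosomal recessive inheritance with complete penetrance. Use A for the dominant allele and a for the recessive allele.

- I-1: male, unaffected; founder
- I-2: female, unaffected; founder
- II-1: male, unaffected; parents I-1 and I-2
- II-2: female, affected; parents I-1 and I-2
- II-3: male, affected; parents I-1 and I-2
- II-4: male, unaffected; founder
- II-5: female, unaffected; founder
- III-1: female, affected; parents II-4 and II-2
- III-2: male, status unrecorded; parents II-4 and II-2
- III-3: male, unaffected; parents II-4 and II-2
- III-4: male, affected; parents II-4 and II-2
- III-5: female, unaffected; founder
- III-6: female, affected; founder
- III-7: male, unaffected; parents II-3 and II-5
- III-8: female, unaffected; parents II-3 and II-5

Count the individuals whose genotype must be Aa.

6

Obligate heterozygotes: I-1 is unaffected so carries A and passed a to II-2 (aa), so I-1 is Aa; I-2 is unaffected so carries A and passed a to II-2 (aa), so I-2 is Aa; II-4 is unaffected so carries A and passed a to III-1 (aa), so II-4 is Aa; III-3 is unaffected so carries A and received a from II-2 (aa), so III-3 is Aa; III-7 is unaffected so carries A and received a from II-3 (aa), so III-7 is Aa; III-8 is unaffected so carries A and received a from II-3 (aa), so III-8 is Aa.
Every other individual is either homozygous by phenotype or has at least one consistent homozygous assignment, so the count is 6.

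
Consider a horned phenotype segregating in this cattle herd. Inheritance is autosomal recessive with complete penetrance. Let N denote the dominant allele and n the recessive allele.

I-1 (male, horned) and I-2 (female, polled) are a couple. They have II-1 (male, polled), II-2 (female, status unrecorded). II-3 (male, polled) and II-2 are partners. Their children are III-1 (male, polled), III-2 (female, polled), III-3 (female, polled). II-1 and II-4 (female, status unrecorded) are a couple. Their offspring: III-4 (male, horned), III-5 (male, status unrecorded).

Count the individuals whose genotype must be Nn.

1

Obligate heterozygotes: II-1 is polled so carries N and received n from I-1 (nn), so II-1 is Nn.
Every other individual is either homozygous by phenotype or has at least one consistent homozygous assignment, so the count is 1.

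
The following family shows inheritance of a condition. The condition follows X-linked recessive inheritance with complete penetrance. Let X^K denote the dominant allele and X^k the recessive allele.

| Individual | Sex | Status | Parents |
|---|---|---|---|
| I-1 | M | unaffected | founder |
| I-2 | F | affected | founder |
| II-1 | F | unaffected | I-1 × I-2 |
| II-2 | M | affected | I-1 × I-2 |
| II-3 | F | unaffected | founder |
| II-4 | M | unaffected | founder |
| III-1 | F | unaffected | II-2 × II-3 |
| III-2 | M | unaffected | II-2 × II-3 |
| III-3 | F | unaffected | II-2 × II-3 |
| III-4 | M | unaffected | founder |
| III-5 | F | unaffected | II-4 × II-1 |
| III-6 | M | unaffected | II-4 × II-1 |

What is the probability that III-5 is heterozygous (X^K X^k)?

1/2

II-4 is unaffected, so II-4 is X^K Y.
II-1 is unaffected so carries K and received k from I-2 (X^k X^k), so II-1 is X^K X^k.
Their cross gives offspring ratios 1/2 X^K X^K : 1/2 X^K X^k. Conditioning on III-5 being unaffected, P(X^K X^k) = 1/2 / 1 = 1/2.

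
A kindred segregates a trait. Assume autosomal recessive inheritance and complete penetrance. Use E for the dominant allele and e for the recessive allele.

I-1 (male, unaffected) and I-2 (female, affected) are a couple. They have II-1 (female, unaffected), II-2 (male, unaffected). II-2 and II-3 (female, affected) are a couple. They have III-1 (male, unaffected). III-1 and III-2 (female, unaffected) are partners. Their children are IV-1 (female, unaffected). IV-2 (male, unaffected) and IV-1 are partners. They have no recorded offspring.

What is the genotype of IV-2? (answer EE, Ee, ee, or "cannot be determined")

IV-2's phenotype allows EE or Ee, and no parent or child forces a single allele at both positions; consistent genotype assignments exist with IV-2 as EE or Ee.

cannot be determined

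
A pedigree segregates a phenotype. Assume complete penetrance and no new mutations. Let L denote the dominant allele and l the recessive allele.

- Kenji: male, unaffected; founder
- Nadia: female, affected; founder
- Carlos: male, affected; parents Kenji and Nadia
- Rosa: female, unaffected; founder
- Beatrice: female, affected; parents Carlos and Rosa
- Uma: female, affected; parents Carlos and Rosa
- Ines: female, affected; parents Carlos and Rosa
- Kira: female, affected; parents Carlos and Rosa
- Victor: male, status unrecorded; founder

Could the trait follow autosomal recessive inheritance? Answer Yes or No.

Yes

A consistent assignment under autosomal recessive exists: Kenji Ll, Nadia ll, Carlos ll, Rosa Ll, Beatrice ll, Uma ll, Ines ll, Kira ll, Victor LL.
In this assignment every recorded phenotype matches its genotype and every non-founder's genotype is obtainable from its parents' genotypes, so the pedigree is consistent.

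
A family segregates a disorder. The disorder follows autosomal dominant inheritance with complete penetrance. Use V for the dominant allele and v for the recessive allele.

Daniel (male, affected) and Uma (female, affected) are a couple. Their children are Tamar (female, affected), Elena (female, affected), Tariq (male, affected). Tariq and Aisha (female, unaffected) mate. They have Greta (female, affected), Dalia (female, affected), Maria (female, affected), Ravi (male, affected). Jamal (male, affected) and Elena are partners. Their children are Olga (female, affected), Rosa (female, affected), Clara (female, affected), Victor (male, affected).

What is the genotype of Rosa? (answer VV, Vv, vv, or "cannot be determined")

cannot be determined

Rosa's phenotype allows VV or Vv, and no parent or child forces a single allele at both positions; consistent genotype assignments exist with Rosa as VV or Vv.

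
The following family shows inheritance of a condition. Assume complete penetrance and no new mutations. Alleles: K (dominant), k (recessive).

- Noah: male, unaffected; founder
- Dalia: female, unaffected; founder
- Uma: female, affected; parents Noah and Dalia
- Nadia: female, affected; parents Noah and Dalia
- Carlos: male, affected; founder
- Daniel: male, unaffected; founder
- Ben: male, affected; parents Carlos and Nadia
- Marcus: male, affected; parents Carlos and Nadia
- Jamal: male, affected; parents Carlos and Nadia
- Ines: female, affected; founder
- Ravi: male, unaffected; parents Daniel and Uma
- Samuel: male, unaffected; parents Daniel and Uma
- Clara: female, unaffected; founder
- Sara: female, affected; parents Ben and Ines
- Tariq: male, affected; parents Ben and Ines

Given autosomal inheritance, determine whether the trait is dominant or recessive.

Noah and Dalia are both unaffected yet have an affected child Uma. Under dominance, an affected child requires at least one affected parent, so the trait cannot be dominant.

recessive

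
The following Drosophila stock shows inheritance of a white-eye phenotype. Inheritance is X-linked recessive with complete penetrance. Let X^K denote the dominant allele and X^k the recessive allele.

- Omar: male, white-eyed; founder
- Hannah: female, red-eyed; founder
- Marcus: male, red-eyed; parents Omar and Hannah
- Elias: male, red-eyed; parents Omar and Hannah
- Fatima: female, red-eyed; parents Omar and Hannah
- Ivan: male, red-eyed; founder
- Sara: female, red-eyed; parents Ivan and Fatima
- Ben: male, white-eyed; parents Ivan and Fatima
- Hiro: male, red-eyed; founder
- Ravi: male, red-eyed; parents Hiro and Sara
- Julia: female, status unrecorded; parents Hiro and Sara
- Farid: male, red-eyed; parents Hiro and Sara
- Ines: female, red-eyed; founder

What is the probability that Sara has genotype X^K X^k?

1/5

Ivan is red-eyed, so Ivan is X^K Y.
Fatima is red-eyed so carries K and received k from Omar (X^k Y), so Fatima is X^K X^k.
Their cross gives offspring ratios 1/2 X^K X^K : 1/2 X^K X^k. Conditioning on Sara being red-eyed, P(X^K X^k) = 1/2 / 1 = 1/2 before taking Sara's own offspring into account.
Hiro is red-eyed, so Hiro is X^K Y.
Now use Sara's offspring. Probability of each recorded status — red-eyed son Ravi: 1/2 if Sara is X^K X^k, 1 if X^K X^K; red-eyed son Farid: 1/2 if Sara is X^K X^k, 1 if X^K X^K. (Julia: equally likely either way, so uninformative.)
Bayes: P(X^K X^k) = 1/2·1/4 / (1/2·1/4 + 1/2·1) = 1/5.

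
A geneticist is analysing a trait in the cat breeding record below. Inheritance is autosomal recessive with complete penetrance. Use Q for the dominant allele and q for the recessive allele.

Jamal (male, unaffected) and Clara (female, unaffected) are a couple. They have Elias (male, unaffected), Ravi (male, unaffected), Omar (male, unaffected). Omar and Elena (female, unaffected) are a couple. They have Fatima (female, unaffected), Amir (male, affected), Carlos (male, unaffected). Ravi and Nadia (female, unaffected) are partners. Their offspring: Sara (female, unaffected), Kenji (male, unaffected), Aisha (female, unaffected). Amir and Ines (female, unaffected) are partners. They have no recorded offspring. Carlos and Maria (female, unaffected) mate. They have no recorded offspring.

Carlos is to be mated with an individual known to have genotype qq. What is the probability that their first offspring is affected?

1/3

Omar is unaffected so carries Q and passed q to Amir (qq), so Omar is Qq.
Elena is unaffected so carries Q and passed q to Amir (qq), so Elena is Qq.
Carlos is an unaffected offspring of Omar (Qq) × Elena (Qq), whose cross gives 1/4 QQ : 1/2 Qq : 1/4 qq; conditioning on being unaffected, Carlos is QQ with probability 1/3, Qq with probability 2/3.
Summing over parental genotype combinations, P(offspring is affected) = 2/3·1/2 = 1/3.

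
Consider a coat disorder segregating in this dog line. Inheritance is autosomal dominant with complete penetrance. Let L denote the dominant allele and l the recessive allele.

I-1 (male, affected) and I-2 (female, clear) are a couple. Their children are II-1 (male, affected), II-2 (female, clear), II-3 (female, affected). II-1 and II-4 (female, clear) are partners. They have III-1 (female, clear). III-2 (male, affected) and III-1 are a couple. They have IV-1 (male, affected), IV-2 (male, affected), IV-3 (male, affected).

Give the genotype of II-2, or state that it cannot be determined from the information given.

II-2 is clear, so II-2 is ll.

ll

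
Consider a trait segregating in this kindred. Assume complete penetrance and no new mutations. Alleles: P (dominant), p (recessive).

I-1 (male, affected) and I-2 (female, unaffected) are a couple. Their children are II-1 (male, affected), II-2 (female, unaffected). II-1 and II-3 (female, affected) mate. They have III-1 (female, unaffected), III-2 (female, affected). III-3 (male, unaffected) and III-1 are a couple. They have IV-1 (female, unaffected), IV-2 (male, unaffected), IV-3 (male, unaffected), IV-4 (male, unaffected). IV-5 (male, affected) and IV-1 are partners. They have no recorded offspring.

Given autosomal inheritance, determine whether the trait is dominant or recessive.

dominant

II-1 and II-3 are both affected yet have an unaffected child III-1. Under a recessive model two affected parents are homozygous and every child would be affected, so the trait cannot be recessive.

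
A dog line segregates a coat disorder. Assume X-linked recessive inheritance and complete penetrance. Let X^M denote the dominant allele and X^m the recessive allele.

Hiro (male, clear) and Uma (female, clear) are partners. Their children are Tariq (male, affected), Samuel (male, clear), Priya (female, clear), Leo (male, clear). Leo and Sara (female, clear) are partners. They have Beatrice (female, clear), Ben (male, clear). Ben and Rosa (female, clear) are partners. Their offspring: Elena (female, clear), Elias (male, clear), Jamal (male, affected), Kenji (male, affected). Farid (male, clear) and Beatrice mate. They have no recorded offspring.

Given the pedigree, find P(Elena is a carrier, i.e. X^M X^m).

1/2

Ben is clear, so Ben is X^M Y.
Rosa is clear so carries M and passed m to Jamal (X^m Y), so Rosa is X^M X^m.
Their cross gives offspring ratios 1/2 X^M X^M : 1/2 X^M X^m. Conditioning on Elena being clear, P(X^M X^m) = 1/2 / 1 = 1/2.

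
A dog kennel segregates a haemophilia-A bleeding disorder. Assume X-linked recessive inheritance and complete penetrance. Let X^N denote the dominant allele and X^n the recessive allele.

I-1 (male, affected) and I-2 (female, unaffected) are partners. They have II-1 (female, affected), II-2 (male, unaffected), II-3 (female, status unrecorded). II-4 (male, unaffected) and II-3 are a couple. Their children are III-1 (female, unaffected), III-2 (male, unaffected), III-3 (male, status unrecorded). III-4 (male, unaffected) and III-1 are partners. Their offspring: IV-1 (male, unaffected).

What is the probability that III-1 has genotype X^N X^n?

1/3

II-4 is unaffected, so II-4 is X^N Y.
II-3 passed N to III-2 (X^N Y) and received n from I-1 (X^n Y), so II-3 is X^N X^n.
Their cross gives offspring ratios 1/2 X^N X^N : 1/2 X^N X^n. Conditioning on III-1 being unaffected, P(X^N X^n) = 1/2 / 1 = 1/2 before taking III-1's own offspring into account.
III-4 is unaffected, so III-4 is X^N Y.
Now use III-1's offspring. Probability of each recorded status — unaffected son IV-1: 1/2 if III-1 is X^N X^n, 1 if X^N X^N.
Bayes: P(X^N X^n) = 1/2·1/2 / (1/2·1/2 + 1/2·1) = 1/3.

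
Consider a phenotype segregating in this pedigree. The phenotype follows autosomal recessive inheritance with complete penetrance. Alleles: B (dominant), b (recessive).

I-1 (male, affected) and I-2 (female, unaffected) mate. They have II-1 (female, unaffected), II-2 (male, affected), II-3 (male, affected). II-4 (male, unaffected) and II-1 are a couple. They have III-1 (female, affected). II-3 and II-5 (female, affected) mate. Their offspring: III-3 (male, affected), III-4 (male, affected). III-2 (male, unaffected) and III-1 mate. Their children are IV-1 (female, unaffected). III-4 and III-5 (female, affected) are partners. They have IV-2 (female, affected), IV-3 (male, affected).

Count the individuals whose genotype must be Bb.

4

Obligate heterozygotes: I-2 is unaffected so carries B and passed b to II-2 (bb), so I-2 is Bb; II-1 is unaffected so carries B and received b from I-1 (bb), so II-1 is Bb; II-4 is unaffected so carries B and passed b to III-1 (bb), so II-4 is Bb; IV-1 is unaffected so carries B and received b from III-1 (bb), so IV-1 is Bb.
Every other individual is either homozygous by phenotype or has at least one consistent homozygous assignment, so the count is 4.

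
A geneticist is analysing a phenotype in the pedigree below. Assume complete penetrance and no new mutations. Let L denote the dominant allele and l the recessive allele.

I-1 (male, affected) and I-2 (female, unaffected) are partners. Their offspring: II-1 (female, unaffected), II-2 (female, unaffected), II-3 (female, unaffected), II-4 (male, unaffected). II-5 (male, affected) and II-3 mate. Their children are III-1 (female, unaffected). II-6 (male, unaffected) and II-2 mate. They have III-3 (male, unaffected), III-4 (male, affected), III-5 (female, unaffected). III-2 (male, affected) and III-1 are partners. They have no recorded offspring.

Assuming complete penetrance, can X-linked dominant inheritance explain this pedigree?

No

Under X-linked dominant, II-1 (unaffected, female) cannot arise from I-1 (affected) × I-2 (unaffected).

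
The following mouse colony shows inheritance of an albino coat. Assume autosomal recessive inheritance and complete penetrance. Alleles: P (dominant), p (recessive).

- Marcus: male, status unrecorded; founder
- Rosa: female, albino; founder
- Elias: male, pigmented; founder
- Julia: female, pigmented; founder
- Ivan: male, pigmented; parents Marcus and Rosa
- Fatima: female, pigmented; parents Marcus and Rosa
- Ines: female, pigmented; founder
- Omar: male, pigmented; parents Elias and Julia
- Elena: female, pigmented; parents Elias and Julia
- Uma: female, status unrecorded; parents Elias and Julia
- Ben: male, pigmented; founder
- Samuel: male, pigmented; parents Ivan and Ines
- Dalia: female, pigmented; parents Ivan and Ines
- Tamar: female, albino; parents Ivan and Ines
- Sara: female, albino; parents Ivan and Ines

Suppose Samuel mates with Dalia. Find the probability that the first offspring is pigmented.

Ivan is pigmented so carries P and received p from Rosa (pp), so Ivan is Pp.
Ines is pigmented so carries P and passed p to Tamar (pp), so Ines is Pp.
Samuel is a pigmented offspring of Ivan (Pp) × Ines (Pp), whose cross gives 1/4 PP : 1/2 Pp : 1/4 pp; conditioning on being pigmented, Samuel is PP with probability 1/3, Pp with probability 2/3.
Dalia is a pigmented offspring of Ivan (Pp) × Ines (Pp), whose cross gives 1/4 PP : 1/2 Pp : 1/4 pp; conditioning on being pigmented, Dalia is PP with probability 1/3, Pp with probability 2/3.
Summing over parental genotype combinations, P(offspring is pigmented) = 1/9·1 + 2/9·1 + 2/9·1 + 4/9·3/4 = 8/9.

8/9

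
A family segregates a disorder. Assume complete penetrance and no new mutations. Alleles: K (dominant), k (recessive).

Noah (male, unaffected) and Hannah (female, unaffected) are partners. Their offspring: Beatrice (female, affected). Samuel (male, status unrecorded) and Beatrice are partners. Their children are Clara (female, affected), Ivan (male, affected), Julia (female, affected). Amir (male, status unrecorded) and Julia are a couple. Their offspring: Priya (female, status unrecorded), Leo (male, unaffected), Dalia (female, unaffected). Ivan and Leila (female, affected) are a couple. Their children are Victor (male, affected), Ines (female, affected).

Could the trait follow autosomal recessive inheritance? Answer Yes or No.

A consistent assignment under autosomal recessive exists: Noah Kk, Hannah Kk, Beatrice kk, Samuel Kk, Clara kk, Ivan kk, Julia kk, Amir KK, Leila kk, Priya Kk, Leo Kk, Dalia Kk, Victor kk, Ines kk.
In this assignment every recorded phenotype matches its genotype and every non-founder's genotype is obtainable from its parents' genotypes, so the pedigree is consistent.

Yes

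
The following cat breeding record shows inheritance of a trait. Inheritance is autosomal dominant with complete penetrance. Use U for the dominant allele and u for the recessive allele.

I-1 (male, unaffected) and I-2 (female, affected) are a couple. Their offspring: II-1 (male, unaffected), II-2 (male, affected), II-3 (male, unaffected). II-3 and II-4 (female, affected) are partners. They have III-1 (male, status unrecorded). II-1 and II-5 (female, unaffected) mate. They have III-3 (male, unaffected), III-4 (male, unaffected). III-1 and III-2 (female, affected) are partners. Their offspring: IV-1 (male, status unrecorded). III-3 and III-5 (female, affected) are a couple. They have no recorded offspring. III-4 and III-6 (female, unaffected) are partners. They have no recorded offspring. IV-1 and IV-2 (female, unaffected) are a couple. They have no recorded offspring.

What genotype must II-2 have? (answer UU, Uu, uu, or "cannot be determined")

From phenotype alone, II-2 is UU or Uu.
II-2 is affected so carries U and received u from I-1 (uu), so II-2 is Uu.

Uu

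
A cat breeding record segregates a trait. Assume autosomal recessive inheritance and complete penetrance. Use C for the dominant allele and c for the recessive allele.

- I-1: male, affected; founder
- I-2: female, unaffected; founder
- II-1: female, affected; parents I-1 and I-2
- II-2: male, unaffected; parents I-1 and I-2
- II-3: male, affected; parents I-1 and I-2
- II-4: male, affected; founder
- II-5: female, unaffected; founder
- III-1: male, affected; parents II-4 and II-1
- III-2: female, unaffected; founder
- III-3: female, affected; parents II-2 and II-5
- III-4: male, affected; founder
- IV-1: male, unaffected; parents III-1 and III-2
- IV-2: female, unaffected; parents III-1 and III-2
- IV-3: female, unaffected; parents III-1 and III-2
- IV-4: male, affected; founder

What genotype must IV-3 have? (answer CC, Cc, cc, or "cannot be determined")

Cc

From phenotype alone, IV-3 is CC or Cc.
IV-3 is unaffected so carries C and received c from III-1 (cc), so IV-3 is Cc.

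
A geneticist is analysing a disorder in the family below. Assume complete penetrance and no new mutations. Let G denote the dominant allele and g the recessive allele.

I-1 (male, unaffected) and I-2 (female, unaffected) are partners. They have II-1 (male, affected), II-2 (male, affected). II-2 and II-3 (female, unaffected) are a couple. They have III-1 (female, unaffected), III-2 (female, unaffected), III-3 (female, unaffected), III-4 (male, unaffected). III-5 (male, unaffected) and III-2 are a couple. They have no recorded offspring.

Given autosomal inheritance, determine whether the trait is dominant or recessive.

recessive

I-1 and I-2 are both unaffected yet have an affected child II-1. Under dominance, an affected child requires at least one affected parent, so the trait cannot be dominant.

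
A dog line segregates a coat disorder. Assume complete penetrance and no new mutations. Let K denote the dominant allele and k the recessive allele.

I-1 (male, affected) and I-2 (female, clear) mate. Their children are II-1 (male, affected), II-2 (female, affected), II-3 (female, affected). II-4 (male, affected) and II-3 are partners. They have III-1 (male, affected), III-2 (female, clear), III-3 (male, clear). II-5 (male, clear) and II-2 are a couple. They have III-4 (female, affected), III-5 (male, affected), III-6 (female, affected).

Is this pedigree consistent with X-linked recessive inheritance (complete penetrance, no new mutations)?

Under X-linked recessive, III-2 (clear, female) cannot arise from II-4 (affected) × II-3 (affected).

No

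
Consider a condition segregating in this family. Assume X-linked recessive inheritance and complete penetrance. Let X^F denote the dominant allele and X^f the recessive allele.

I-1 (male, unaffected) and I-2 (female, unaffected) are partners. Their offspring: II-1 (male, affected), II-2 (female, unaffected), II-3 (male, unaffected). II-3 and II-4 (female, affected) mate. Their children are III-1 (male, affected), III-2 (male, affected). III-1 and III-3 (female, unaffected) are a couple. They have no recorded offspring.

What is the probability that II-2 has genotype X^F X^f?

I-1 is unaffected, so I-1 is X^F Y.
I-2 is unaffected so carries F and passed f to II-1 (X^f Y), so I-2 is X^F X^f.
Their cross gives offspring ratios 1/2 X^F X^F : 1/2 X^F X^f. Conditioning on II-2 being unaffected, P(X^F X^f) = 1/2 / 1 = 1/2.

1/2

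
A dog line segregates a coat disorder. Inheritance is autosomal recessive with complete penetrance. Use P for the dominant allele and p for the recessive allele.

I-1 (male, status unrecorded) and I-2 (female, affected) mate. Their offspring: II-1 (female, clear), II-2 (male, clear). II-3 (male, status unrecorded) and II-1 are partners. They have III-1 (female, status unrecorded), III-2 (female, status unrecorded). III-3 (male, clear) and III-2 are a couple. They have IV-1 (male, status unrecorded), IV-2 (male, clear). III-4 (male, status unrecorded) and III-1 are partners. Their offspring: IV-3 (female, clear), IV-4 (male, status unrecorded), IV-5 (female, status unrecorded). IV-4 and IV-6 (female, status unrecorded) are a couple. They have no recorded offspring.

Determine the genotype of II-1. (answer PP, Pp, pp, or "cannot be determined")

From phenotype alone, II-1 is PP or Pp.
II-1 is clear so carries P and received p from I-2 (pp), so II-1 is Pp.

Pp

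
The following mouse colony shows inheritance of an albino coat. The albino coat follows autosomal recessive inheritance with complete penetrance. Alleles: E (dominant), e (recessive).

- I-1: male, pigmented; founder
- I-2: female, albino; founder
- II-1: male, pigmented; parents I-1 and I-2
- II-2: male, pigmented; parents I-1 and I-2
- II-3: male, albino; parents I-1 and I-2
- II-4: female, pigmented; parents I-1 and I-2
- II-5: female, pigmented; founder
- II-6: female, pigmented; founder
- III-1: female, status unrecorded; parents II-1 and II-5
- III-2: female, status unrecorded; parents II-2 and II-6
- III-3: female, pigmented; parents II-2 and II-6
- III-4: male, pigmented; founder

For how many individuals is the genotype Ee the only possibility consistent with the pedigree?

Obligate heterozygotes: I-1 is pigmented so carries E and passed e to II-3 (ee), so I-1 is Ee; II-1 is pigmented so carries E and received e from I-2 (ee), so II-1 is Ee; II-2 is pigmented so carries E and received e from I-2 (ee), so II-2 is Ee; II-4 is pigmented so carries E and received e from I-2 (ee), so II-4 is Ee.
Every other individual is either homozygous by phenotype or has at least one consistent homozygous assignment, so the count is 4.

4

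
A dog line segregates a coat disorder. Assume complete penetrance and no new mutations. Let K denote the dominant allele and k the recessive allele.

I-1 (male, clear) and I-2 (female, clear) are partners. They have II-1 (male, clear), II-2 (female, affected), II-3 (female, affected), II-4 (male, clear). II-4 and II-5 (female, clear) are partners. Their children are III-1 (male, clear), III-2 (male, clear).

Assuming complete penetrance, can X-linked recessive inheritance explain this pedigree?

No

Under X-linked recessive, II-2 (affected, female) cannot arise from I-1 (clear) × I-2 (clear).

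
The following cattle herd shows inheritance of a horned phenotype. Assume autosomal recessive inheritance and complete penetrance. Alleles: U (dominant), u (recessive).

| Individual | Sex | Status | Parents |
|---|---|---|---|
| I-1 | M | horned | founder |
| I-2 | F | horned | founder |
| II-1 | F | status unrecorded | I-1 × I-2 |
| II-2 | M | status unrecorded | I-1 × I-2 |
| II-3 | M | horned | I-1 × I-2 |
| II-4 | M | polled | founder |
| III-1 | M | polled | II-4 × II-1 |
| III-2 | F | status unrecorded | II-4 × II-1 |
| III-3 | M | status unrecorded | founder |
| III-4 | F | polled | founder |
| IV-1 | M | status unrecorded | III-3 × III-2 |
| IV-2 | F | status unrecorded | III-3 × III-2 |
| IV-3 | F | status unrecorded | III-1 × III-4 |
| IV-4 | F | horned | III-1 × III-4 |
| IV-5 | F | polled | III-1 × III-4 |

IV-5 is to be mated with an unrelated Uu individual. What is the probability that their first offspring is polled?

III-1 is polled so carries U and received u from II-1 (uu), so III-1 is Uu.
III-4 is polled so carries U and passed u to IV-4 (uu), so III-4 is Uu.
IV-5 is a polled offspring of III-1 (Uu) × III-4 (Uu), whose cross gives 1/4 UU : 1/2 Uu : 1/4 uu; conditioning on being polled, IV-5 is UU with probability 1/3, Uu with probability 2/3.
Summing over parental genotype combinations, P(offspring is polled) = 1/3·1 + 2/3·3/4 = 5/6.

5/6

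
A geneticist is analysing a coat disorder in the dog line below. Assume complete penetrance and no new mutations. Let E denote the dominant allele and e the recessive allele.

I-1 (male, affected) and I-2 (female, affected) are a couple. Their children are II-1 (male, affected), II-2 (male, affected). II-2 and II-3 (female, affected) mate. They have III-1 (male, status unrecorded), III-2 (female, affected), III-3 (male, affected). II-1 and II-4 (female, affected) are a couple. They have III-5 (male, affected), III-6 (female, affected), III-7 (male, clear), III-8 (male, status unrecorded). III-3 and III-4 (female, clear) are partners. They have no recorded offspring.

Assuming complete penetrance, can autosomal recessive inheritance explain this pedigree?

Under autosomal recessive, III-7 (clear, male) cannot arise from II-1 (affected) × II-4 (affected).

No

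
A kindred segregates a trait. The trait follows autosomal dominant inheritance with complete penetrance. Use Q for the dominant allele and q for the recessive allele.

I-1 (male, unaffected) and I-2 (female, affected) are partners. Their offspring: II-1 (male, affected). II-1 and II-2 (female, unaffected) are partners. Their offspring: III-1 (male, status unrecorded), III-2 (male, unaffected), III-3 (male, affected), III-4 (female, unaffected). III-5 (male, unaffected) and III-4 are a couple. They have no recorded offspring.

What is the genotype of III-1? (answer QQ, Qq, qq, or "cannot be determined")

cannot be determined

III-1's phenotype is unrecorded, and no parent or child forces a single allele at both positions; consistent genotype assignments exist with III-1 as Qq or qq.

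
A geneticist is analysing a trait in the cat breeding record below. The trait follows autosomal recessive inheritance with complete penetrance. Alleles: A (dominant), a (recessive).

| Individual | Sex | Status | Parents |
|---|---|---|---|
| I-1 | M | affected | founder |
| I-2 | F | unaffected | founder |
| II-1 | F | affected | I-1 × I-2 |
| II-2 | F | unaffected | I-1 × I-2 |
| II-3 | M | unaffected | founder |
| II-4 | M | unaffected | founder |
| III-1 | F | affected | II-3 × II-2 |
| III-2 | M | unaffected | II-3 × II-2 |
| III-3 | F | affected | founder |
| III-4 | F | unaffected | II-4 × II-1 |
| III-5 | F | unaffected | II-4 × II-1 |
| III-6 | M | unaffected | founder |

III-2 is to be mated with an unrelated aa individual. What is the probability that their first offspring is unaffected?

2/3

II-3 is unaffected so carries A and passed a to III-1 (aa), so II-3 is Aa.
II-2 is unaffected so carries A and received a from I-1 (aa), so II-2 is Aa.
III-2 is an unaffected offspring of II-3 (Aa) × II-2 (Aa), whose cross gives 1/4 AA : 1/2 Aa : 1/4 aa; conditioning on being unaffected, III-2 is AA with probability 1/3, Aa with probability 2/3.
Summing over parental genotype combinations, P(offspring is unaffected) = 1/3·1 + 2/3·1/2 = 2/3.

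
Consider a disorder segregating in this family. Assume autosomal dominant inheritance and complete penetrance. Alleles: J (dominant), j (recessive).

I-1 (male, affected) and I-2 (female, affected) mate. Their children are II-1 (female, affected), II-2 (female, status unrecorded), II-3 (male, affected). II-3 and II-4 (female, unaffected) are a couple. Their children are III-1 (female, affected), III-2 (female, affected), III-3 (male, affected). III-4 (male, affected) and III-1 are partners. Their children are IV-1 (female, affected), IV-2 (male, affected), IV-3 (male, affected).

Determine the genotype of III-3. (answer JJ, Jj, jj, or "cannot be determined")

From phenotype alone, III-3 is JJ or Jj.
III-3 is affected so carries J and received j from II-4 (jj), so III-3 is Jj.

Jj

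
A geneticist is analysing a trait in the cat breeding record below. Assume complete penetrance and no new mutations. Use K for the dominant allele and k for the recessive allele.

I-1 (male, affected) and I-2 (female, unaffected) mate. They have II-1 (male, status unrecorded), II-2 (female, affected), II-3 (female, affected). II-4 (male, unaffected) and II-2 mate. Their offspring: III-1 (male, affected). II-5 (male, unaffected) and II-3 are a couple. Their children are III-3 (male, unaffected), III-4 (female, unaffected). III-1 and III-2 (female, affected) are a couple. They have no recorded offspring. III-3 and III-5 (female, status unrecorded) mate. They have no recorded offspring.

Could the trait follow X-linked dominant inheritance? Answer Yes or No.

A consistent assignment under X-linked dominant exists: I-1 X^K Y, I-2 X^k X^k, II-1 X^k Y, II-2 X^K X^k, II-3 X^K X^k, II-4 X^k Y, II-5 X^k Y, III-1 X^K Y, III-2 X^K X^K, III-3 X^k Y, III-4 X^k X^k, III-5 X^K X^K.
In this assignment every recorded phenotype matches its genotype and every non-founder's genotype is obtainable from its parents' genotypes, so the pedigree is consistent.

Yes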